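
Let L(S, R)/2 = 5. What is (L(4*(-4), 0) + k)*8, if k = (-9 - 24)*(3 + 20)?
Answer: -5992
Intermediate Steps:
L(S, R) = 10 (L(S, R) = 2*5 = 10)
k = -759 (k = -33*23 = -759)
(L(4*(-4), 0) + k)*8 = (10 - 759)*8 = -749*8 = -5992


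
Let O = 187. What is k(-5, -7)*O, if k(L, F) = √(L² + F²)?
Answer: 187*√74 ≈ 1608.6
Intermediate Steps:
k(L, F) = √(F² + L²)
k(-5, -7)*O = √((-7)² + (-5)²)*187 = √(49 + 25)*187 = √74*187 = 187*√74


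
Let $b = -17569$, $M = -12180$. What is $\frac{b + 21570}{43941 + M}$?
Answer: $\frac{4001}{31761} \approx 0.12597$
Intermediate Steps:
$\frac{b + 21570}{43941 + M} = \frac{-17569 + 21570}{43941 - 12180} = \frac{4001}{31761}$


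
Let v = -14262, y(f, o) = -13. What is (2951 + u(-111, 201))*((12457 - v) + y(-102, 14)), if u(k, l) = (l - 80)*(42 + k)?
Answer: -144158988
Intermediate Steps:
u(k, l) = (-80 + l)*(42 + k)
(2951 + u(-111, 201))*((12457 - v) + y(-102, 14)) = (2951 + (-3360 - 80*(-111) + 42*201 - 111*201))*((12457 - 1*(-14262)) - 13) = (2951 + (-3360 + 8880 + 8442 - 22311))*((12457 + 14262) - 13) = (2951 - 8349)*(26719 - 13) = -5398*26706 = -144158988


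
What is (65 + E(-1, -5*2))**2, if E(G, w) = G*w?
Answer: 5625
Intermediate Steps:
(65 + E(-1, -5*2))**2 = (65 - (-5)*2)**2 = (65 - 1*(-10))**2 = (65 + 10)**2 = 75**2 = 5625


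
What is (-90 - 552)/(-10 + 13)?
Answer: -214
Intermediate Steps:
(-90 - 552)/(-10 + 13) = -642/3 = -642*⅓ = -214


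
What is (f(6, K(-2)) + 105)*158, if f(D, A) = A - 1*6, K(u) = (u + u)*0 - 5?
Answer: 14852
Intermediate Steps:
K(u) = -5 (K(u) = (2*u)*0 - 5 = 0 - 5 = -5)
f(D, A) = -6 + A (f(D, A) = A - 6 = -6 + A)
(f(6, K(-2)) + 105)*158 = ((-6 - 5) + 105)*158 = (-11 + 105)*158 = 94*158 = 14852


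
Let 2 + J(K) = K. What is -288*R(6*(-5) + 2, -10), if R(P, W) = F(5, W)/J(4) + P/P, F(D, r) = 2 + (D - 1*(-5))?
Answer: -2016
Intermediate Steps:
J(K) = -2 + K
F(D, r) = 7 + D (F(D, r) = 2 + (D + 5) = 2 + (5 + D) = 7 + D)
R(P, W) = 7 (R(P, W) = (7 + 5)/(-2 + 4) + P/P = 12/2 + 1 = 12*(½) + 1 = 6 + 1 = 7)
-288*R(6*(-5) + 2, -10) = -288*7 = -2016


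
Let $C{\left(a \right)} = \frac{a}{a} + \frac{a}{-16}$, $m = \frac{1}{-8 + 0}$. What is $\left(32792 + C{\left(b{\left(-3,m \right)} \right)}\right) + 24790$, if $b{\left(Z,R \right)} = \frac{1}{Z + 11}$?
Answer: $\frac{7370623}{128} \approx 57583.0$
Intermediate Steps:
$m = - \frac{1}{8}$ ($m = \frac{1}{-8} = - \frac{1}{8} \approx -0.125$)
$b{\left(Z,R \right)} = \frac{1}{11 + Z}$
$C{\left(a \right)} = 1 - \frac{a}{16}$ ($C{\left(a \right)} = 1 + a \left(- \frac{1}{16}\right) = 1 - \frac{a}{16}$)
$\left(32792 + C{\left(b{\left(-3,m \right)} \right)}\right) + 24790 = \left(32792 + \left(1 - \frac{1}{16 \left(11 - 3\right)}\right)\right) + 24790 = \left(32792 + \left(1 - \frac{1}{16 \cdot 8}\right)\right) + 24790 = \left(32792 + \left(1 - \frac{1}{128}\right)\right) + 24790 = \left(32792 + \frac{127}{128}\right) + 24790 = \frac{4197503}{128} + 24790 = \frac{7370623}{128}$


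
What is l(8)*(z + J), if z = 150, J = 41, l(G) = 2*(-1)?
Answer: -382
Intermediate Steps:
l(G) = -2
l(8)*(z + J) = -2*(150 + 41) = -2*191 = -382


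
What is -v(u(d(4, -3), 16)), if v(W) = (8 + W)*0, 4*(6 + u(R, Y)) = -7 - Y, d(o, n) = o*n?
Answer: 0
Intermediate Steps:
d(o, n) = n*o
u(R, Y) = -31/4 - Y/4 (u(R, Y) = -6 + (-7 - Y)/4 = -6 + (-7/4 - Y/4) = -31/4 - Y/4)
v(W) = 0
-v(u(d(4, -3), 16)) = -1*0 = 0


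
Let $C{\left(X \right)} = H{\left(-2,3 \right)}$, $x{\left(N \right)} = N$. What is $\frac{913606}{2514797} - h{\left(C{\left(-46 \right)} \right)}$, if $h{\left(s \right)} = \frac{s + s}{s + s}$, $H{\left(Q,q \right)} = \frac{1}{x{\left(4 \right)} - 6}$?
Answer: $- \frac{69617}{109339} \approx -0.63671$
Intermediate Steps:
$H{\left(Q,q \right)} = - \frac{1}{2}$ ($H{\left(Q,q \right)} = \frac{1}{4 - 6} = \frac{1}{-2} = - \frac{1}{2}$)
$C{\left(X \right)} = - \frac{1}{2}$
$h{\left(s \right)} = 1$ ($h{\left(s \right)} = \frac{2 s}{2 s} = 2 s \frac{1}{2 s} = 1$)
$\frac{913606}{2514797} - h{\left(C{\left(-46 \right)} \right)} = \frac{913606}{2514797} - 1 = 913606 \cdot \frac{1}{2514797} - 1 = \frac{39722}{109339} - 1 = - \frac{69617}{109339}$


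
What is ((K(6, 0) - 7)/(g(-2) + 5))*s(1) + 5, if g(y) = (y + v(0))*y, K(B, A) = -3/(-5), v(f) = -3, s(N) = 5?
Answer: 43/15 ≈ 2.8667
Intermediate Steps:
K(B, A) = 3/5 (K(B, A) = -3*(-1/5) = 3/5)
g(y) = y*(-3 + y) (g(y) = (y - 3)*y = (-3 + y)*y = y*(-3 + y))
((K(6, 0) - 7)/(g(-2) + 5))*s(1) + 5 = ((3/5 - 7)/(-2*(-3 - 2) + 5))*5 + 5 = -32/(5*(-2*(-5) + 5))*5 + 5 = -32/(5*(10 + 5))*5 + 5 = -32/5/15*5 + 5 = -32/5*1/15*5 + 5 = -32/75*5 + 5 = -32/15 + 5 = 43/15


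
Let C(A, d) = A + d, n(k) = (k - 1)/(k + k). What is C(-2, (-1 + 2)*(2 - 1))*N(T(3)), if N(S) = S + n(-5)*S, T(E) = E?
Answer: -24/5 ≈ -4.8000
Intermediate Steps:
n(k) = (-1 + k)/(2*k) (n(k) = (-1 + k)/((2*k)) = (-1 + k)*(1/(2*k)) = (-1 + k)/(2*k))
N(S) = 8*S/5 (N(S) = S + ((1/2)*(-1 - 5)/(-5))*S = S + ((1/2)*(-1/5)*(-6))*S = S + 3*S/5 = 8*S/5)
C(-2, (-1 + 2)*(2 - 1))*N(T(3)) = (-2 + (-1 + 2)*(2 - 1))*((8/5)*3) = (-2 + 1*1)*(24/5) = (-2 + 1)*(24/5) = -1*24/5 = -24/5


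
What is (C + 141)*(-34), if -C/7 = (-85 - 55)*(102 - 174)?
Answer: 2394246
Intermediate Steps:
C = -70560 (C = -7*(-85 - 55)*(102 - 174) = -(-980)*(-72) = -7*10080 = -70560)
(C + 141)*(-34) = (-70560 + 141)*(-34) = -70419*(-34) = 2394246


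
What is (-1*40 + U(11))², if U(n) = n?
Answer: 841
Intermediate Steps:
(-1*40 + U(11))² = (-1*40 + 11)² = (-40 + 11)² = (-29)² = 841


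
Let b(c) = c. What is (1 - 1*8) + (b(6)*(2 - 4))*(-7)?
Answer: 77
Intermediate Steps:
(1 - 1*8) + (b(6)*(2 - 4))*(-7) = (1 - 1*8) + (6*(2 - 4))*(-7) = (1 - 8) + (6*(-2))*(-7) = -7 - 12*(-7) = -7 + 84 = 77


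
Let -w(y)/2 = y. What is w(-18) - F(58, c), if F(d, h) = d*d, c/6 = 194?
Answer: -3328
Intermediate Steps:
c = 1164 (c = 6*194 = 1164)
w(y) = -2*y
F(d, h) = d**2
w(-18) - F(58, c) = -2*(-18) - 1*58**2 = 36 - 1*3364 = 36 - 3364 = -3328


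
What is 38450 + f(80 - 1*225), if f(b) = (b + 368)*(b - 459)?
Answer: -96242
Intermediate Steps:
f(b) = (-459 + b)*(368 + b) (f(b) = (368 + b)*(-459 + b) = (-459 + b)*(368 + b))
38450 + f(80 - 1*225) = 38450 + (-168912 + (80 - 1*225)² - 91*(80 - 1*225)) = 38450 + (-168912 + (80 - 225)² - 91*(80 - 225)) = 38450 + (-168912 + (-145)² - 91*(-145)) = 38450 + (-168912 + 21025 + 13195) = 38450 - 134692 = -96242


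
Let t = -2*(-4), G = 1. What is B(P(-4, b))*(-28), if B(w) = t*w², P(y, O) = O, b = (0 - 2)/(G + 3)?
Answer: -56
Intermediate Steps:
t = 8
b = -½ (b = (0 - 2)/(1 + 3) = -2/4 = -2*¼ = -½ ≈ -0.50000)
B(w) = 8*w²
B(P(-4, b))*(-28) = (8*(-½)²)*(-28) = (8*(¼))*(-28) = 2*(-28) = -56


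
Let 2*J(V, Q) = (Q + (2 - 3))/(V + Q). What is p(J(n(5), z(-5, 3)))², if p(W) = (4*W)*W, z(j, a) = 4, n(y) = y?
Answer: 1/81 ≈ 0.012346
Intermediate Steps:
J(V, Q) = (-1 + Q)/(2*(Q + V)) (J(V, Q) = ((Q + (2 - 3))/(V + Q))/2 = ((Q - 1)/(Q + V))/2 = ((-1 + Q)/(Q + V))/2 = (-1 + Q)/(2*(Q + V)))
p(W) = 4*W²
p(J(n(5), z(-5, 3)))² = (4*((-1 + 4)/(2*(4 + 5)))²)² = (4*((½)*3/9)²)² = (4*((½)*(⅑)*3)²)² = (4*(⅙)²)² = (4*(1/36))² = (⅑)² = 1/81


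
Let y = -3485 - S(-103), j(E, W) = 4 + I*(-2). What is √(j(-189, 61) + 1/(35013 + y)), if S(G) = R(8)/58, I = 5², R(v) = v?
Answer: I*√9613523238203/457154 ≈ 6.7823*I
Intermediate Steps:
I = 25
S(G) = 4/29 (S(G) = 8/58 = 8*(1/58) = 4/29)
j(E, W) = -46 (j(E, W) = 4 + 25*(-2) = 4 - 50 = -46)
y = -101069/29 (y = -3485 - 1*4/29 = -3485 - 4/29 = -101069/29 ≈ -3485.1)
√(j(-189, 61) + 1/(35013 + y)) = √(-46 + 1/(35013 - 101069/29)) = √(-46 + 1/(914308/29)) = √(-46 + 29/914308) = √(-42058139/914308) = I*√9613523238203/457154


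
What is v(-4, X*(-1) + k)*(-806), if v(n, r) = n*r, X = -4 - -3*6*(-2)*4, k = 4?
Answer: 490048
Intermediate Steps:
X = -148 (X = -4 - (-18*(-2))*4 = -4 - 36*4 = -4 - 1*144 = -4 - 144 = -148)
v(-4, X*(-1) + k)*(-806) = -4*(-148*(-1) + 4)*(-806) = -4*(148 + 4)*(-806) = -4*152*(-806) = -608*(-806) = 490048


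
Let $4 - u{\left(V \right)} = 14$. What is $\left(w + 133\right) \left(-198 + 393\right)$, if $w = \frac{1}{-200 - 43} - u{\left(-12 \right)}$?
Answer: $\frac{2258620}{81} \approx 27884.0$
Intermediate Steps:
$u{\left(V \right)} = -10$ ($u{\left(V \right)} = 4 - 14 = -10$)
$w = \frac{2429}{243}$ ($w = \frac{1}{-200 - 43} - -10 = \frac{1}{-243} + 10 = - \frac{1}{243} + 10 = \frac{2429}{243} \approx 9.9959$)
$\left(w + 133\right) \left(-198 + 393\right) = \left(\frac{2429}{243} + 133\right) \left(-198 + 393\right) = \frac{34748}{243} \cdot 195 = \frac{2258620}{81}$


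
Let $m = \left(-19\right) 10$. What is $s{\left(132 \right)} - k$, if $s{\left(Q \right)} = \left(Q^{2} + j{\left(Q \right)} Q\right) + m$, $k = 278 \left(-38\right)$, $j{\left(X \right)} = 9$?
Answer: $28986$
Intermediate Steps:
$m = -190$
$k = -10564$
$s{\left(Q \right)} = -190 + Q^{2} + 9 Q$ ($s{\left(Q \right)} = \left(Q^{2} + 9 Q\right) - 190 = -190 + Q^{2} + 9 Q$)
$s{\left(132 \right)} - k = \left(-190 + 132^{2} + 9 \cdot 132\right) - -10564 = \left(-190 + 17424 + 1188\right) + 10564 = 18422 + 10564 = 28986$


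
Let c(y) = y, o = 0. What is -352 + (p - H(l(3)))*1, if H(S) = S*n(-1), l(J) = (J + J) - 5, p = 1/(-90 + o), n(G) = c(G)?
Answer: -31591/90 ≈ -351.01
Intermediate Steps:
n(G) = G
p = -1/90 (p = 1/(-90 + 0) = 1/(-90) = -1/90 ≈ -0.011111)
l(J) = -5 + 2*J (l(J) = 2*J - 5 = -5 + 2*J)
H(S) = -S (H(S) = S*(-1) = -S)
-352 + (p - H(l(3)))*1 = -352 + (-1/90 - (-1)*(-5 + 2*3))*1 = -352 + (-1/90 - (-1)*(-5 + 6))*1 = -352 + (-1/90 - (-1))*1 = -352 + (-1/90 - 1*(-1))*1 = -352 + (-1/90 + 1)*1 = -352 + (89/90)*1 = -352 + 89/90 = -31591/90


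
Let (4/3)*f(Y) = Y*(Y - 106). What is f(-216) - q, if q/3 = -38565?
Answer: 167859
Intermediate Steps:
f(Y) = 3*Y*(-106 + Y)/4 (f(Y) = 3*(Y*(Y - 106))/4 = 3*(Y*(-106 + Y))/4 = 3*Y*(-106 + Y)/4)
q = -115695 (q = 3*(-38565) = -115695)
f(-216) - q = (3/4)*(-216)*(-106 - 216) - 1*(-115695) = (3/4)*(-216)*(-322) + 115695 = 52164 + 115695 = 167859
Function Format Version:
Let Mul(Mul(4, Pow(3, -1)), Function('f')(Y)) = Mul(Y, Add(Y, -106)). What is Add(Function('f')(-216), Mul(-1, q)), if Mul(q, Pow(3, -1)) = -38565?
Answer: 167859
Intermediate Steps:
Function('f')(Y) = Mul(Rational(3, 4), Y, Add(-106, Y)) (Function('f')(Y) = Mul(Rational(3, 4), Mul(Y, Add(Y, -106))) = Mul(Rational(3, 4), Mul(Y, Add(-106, Y))) = Mul(Rational(3, 4), Y, Add(-106, Y)))
q = -115695 (q = Mul(3, -38565) = -115695)
Add(Function('f')(-216), Mul(-1, q)) = Add(Mul(Rational(3, 4), -216, Add(-106, -216)), Mul(-1, -115695)) = Add(Mul(Rational(3, 4), -216, -322), 115695) = Add(52164, 115695) = 167859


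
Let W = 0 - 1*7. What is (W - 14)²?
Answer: 441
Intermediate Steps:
W = -7 (W = 0 - 7 = -7)
(W - 14)² = (-7 - 14)² = (-21)² = 441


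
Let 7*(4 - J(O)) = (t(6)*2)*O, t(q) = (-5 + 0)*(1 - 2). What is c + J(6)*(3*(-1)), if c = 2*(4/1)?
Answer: 152/7 ≈ 21.714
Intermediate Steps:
c = 8 (c = 2*(4*1) = 2*4 = 8)
t(q) = 5 (t(q) = -5*(-1) = 5)
J(O) = 4 - 10*O/7 (J(O) = 4 - 5*2*O/7 = 4 - 10*O/7)
c + J(6)*(3*(-1)) = 8 + (4 - 10/7*6)*(3*(-1)) = 8 + (4 - 60/7)*(-3) = 8 - 32/7*(-3) = 8 + 96/7 = 152/7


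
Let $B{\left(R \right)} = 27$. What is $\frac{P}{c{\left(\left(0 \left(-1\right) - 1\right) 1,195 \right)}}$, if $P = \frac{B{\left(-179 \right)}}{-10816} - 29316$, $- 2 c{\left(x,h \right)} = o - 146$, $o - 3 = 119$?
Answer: $- \frac{105693961}{43264} \approx -2443.0$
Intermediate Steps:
$o = 122$ ($o = 3 + 119 = 122$)
$c{\left(x,h \right)} = 12$ ($c{\left(x,h \right)} = - \frac{122 - 146}{2} = \left(- \frac{1}{2}\right) \left(-24\right) = 12$)
$P = - \frac{317081883}{10816}$ ($P = \frac{27}{-10816} - 29316 = 27 \left(- \frac{1}{10816}\right) - 29316 = - \frac{27}{10816} - 29316 = - \frac{317081883}{10816} \approx -29316.0$)
$\frac{P}{c{\left(\left(0 \left(-1\right) - 1\right) 1,195 \right)}} = - \frac{317081883}{10816 \cdot 12} = \left(- \frac{317081883}{10816}\right) \frac{1}{12} = - \frac{105693961}{43264}$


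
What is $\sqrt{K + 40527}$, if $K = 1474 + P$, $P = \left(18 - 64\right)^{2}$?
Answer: $\sqrt{44117} \approx 210.04$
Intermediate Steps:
$P = 2116$ ($P = \left(-46\right)^{2} = 2116$)
$K = 3590$ ($K = 1474 + 2116 = 3590$)
$\sqrt{K + 40527} = \sqrt{3590 + 40527} = \sqrt{44117}$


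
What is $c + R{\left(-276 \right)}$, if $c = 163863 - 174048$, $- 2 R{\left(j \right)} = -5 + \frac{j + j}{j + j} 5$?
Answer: $-10185$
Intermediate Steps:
$R{\left(j \right)} = 0$ ($R{\left(j \right)} = - \frac{-5 + \frac{j + j}{j + j} 5}{2} = - \frac{-5 + \frac{2 j}{2 j} 5}{2} = - \frac{-5 + 2 j \frac{1}{2 j} 5}{2} = - \frac{-5 + 1 \cdot 5}{2} = - \frac{-5 + 5}{2} = \left(- \frac{1}{2}\right) 0 = 0$)
$c = -10185$ ($c = 163863 - 174048 = -10185$)
$c + R{\left(-276 \right)} = -10185 + 0 = -10185$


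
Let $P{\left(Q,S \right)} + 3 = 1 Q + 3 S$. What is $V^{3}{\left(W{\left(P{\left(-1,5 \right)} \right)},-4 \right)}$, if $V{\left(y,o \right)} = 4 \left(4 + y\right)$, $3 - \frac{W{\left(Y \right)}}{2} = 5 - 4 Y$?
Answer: $43614208$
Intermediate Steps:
$P{\left(Q,S \right)} = -3 + Q + 3 S$ ($P{\left(Q,S \right)} = -3 + \left(1 Q + 3 S\right) = -3 + \left(Q + 3 S\right) = -3 + Q + 3 S$)
$W{\left(Y \right)} = -4 + 8 Y$ ($W{\left(Y \right)} = 6 - 2 \left(5 - 4 Y\right) = 6 + \left(-10 + 8 Y\right) = -4 + 8 Y$)
$V{\left(y,o \right)} = 16 + 4 y$
$V^{3}{\left(W{\left(P{\left(-1,5 \right)} \right)},-4 \right)} = \left(16 + 4 \left(-4 + 8 \left(-3 - 1 + 3 \cdot 5\right)\right)\right)^{3} = \left(16 + 4 \left(-4 + 8 \left(-3 - 1 + 15\right)\right)\right)^{3} = \left(16 + 4 \left(-4 + 8 \cdot 11\right)\right)^{3} = \left(16 + 4 \left(-4 + 88\right)\right)^{3} = \left(16 + 4 \cdot 84\right)^{3} = \left(16 + 336\right)^{3} = 352^{3} = 43614208$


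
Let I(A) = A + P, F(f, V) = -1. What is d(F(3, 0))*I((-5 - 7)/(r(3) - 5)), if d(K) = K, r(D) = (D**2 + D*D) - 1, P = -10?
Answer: 11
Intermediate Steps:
r(D) = -1 + 2*D**2 (r(D) = (D**2 + D**2) - 1 = 2*D**2 - 1 = -1 + 2*D**2)
I(A) = -10 + A (I(A) = A - 10 = -10 + A)
d(F(3, 0))*I((-5 - 7)/(r(3) - 5)) = -(-10 + (-5 - 7)/((-1 + 2*3**2) - 5)) = -(-10 - 12/((-1 + 2*9) - 5)) = -(-10 - 12/((-1 + 18) - 5)) = -(-10 - 12/(17 - 5)) = -(-10 - 12/12) = -(-10 - 12*1/12) = -(-10 - 1) = -1*(-11) = 11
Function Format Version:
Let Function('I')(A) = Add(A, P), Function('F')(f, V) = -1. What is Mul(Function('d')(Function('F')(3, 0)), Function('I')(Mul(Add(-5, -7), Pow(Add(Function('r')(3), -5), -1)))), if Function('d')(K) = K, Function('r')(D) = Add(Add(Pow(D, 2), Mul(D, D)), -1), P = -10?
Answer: 11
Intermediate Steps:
Function('r')(D) = Add(-1, Mul(2, Pow(D, 2))) (Function('r')(D) = Add(Add(Pow(D, 2), Pow(D, 2)), -1) = Add(Mul(2, Pow(D, 2)), -1) = Add(-1, Mul(2, Pow(D, 2))))
Function('I')(A) = Add(-10, A) (Function('I')(A) = Add(A, -10) = Add(-10, A))
Mul(Function('d')(Function('F')(3, 0)), Function('I')(Mul(Add(-5, -7), Pow(Add(Function('r')(3), -5), -1)))) = Mul(-1, Add(-10, Mul(Add(-5, -7), Pow(Add(Add(-1, Mul(2, Pow(3, 2))), -5), -1)))) = Mul(-1, Add(-10, Mul(-12, Pow(Add(Add(-1, Mul(2, 9)), -5), -1)))) = Mul(-1, Add(-10, Mul(-12, Pow(Add(Add(-1, 18), -5), -1)))) = Mul(-1, Add(-10, Mul(-12, Pow(Add(17, -5), -1)))) = Mul(-1, Add(-10, Mul(-12, Pow(12, -1)))) = Mul(-1, Add(-10, Mul(-12, Rational(1, 12)))) = Mul(-1, Add(-10, -1)) = Mul(-1, -11) = 11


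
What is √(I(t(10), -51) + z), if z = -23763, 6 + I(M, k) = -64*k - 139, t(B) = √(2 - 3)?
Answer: 2*I*√5161 ≈ 143.68*I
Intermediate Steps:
t(B) = I (t(B) = √(-1) = I)
I(M, k) = -145 - 64*k (I(M, k) = -6 + (-64*k - 139) = -6 + (-139 - 64*k) = -145 - 64*k)
√(I(t(10), -51) + z) = √((-145 - 64*(-51)) - 23763) = √((-145 + 3264) - 23763) = √(3119 - 23763) = √(-20644) = 2*I*√5161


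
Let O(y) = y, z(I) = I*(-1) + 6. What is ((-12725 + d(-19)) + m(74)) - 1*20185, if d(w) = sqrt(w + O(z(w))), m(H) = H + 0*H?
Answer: -32836 + sqrt(6) ≈ -32834.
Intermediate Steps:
z(I) = 6 - I (z(I) = -I + 6 = 6 - I)
m(H) = H (m(H) = H + 0 = H)
d(w) = sqrt(6) (d(w) = sqrt(w + (6 - w)) = sqrt(6))
((-12725 + d(-19)) + m(74)) - 1*20185 = ((-12725 + sqrt(6)) + 74) - 1*20185 = (-12651 + sqrt(6)) - 20185 = -32836 + sqrt(6)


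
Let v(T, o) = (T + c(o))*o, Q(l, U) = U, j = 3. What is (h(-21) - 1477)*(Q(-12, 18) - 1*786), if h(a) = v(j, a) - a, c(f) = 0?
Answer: 1166592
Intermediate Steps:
v(T, o) = T*o (v(T, o) = (T + 0)*o = T*o)
h(a) = 2*a (h(a) = 3*a - a = 2*a)
(h(-21) - 1477)*(Q(-12, 18) - 1*786) = (2*(-21) - 1477)*(18 - 1*786) = (-42 - 1477)*(18 - 786) = -1519*(-768) = 1166592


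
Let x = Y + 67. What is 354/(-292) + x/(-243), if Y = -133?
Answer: -11125/11826 ≈ -0.94072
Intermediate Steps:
x = -66 (x = -133 + 67 = -66)
354/(-292) + x/(-243) = 354/(-292) - 66/(-243) = 354*(-1/292) - 66*(-1/243) = -177/146 + 22/81 = -11125/11826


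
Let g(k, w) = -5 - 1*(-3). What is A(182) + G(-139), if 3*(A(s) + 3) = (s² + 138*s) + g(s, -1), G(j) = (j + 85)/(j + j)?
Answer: 8093912/417 ≈ 19410.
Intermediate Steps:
g(k, w) = -2 (g(k, w) = -5 + 3 = -2)
G(j) = (85 + j)/(2*j) (G(j) = (85 + j)/((2*j)) = (85 + j)*(1/(2*j)) = (85 + j)/(2*j))
A(s) = -11/3 + 46*s + s²/3 (A(s) = -3 + ((s² + 138*s) - 2)/3 = -3 + (-2 + s² + 138*s)/3 = -3 + (-⅔ + 46*s + s²/3) = -11/3 + 46*s + s²/3)
A(182) + G(-139) = (-11/3 + 46*182 + (⅓)*182²) + (½)*(85 - 139)/(-139) = (-11/3 + 8372 + (⅓)*33124) + (½)*(-1/139)*(-54) = (-11/3 + 8372 + 33124/3) + 27/139 = 58229/3 + 27/139 = 8093912/417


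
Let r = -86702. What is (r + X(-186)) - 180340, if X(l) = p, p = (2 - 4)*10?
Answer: -267062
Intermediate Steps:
p = -20 (p = -2*10 = -20)
X(l) = -20
(r + X(-186)) - 180340 = (-86702 - 20) - 180340 = -86722 - 180340 = -267062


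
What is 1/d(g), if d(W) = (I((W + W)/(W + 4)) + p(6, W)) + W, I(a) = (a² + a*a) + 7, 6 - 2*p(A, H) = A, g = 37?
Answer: 1681/84916 ≈ 0.019796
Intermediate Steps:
p(A, H) = 3 - A/2
I(a) = 7 + 2*a² (I(a) = (a² + a²) + 7 = 2*a² + 7 = 7 + 2*a²)
d(W) = 7 + W + 8*W²/(4 + W)² (d(W) = ((7 + 2*((W + W)/(W + 4))²) + (3 - ½*6)) + W = ((7 + 2*((2*W)/(4 + W))²) + (3 - 3)) + W = ((7 + 2*(2*W/(4 + W))²) + 0) + W = ((7 + 2*(4*W²/(4 + W)²)) + 0) + W = ((7 + 8*W²/(4 + W)²) + 0) + W = (7 + 8*W²/(4 + W)²) + W = 7 + W + 8*W²/(4 + W)²)
1/d(g) = 1/(7 + 37 + 8*37²/(4 + 37)²) = 1/(7 + 37 + 8*1369/41²) = 1/(7 + 37 + 8*1369*(1/1681)) = 1/(7 + 37 + 10952/1681) = 1/(84916/1681) = 1681/84916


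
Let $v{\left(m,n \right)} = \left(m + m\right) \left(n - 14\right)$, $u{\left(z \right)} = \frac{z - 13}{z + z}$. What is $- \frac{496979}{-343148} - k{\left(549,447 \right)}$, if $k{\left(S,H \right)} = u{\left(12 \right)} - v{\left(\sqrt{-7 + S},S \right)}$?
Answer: $\frac{3067661}{2058888} + 1070 \sqrt{542} \approx 24912.0$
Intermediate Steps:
$u{\left(z \right)} = \frac{-13 + z}{2 z}$
$v{\left(m,n \right)} = 2 m \left(-14 + n\right)$
$k{\left(S,H \right)} = - \frac{1}{24} - 2 \sqrt{-7 + S} \left(-14 + S\right)$ ($k{\left(S,H \right)} = \frac{-13 + 12}{2 \cdot 12} - 2 \sqrt{-7 + S} \left(-14 + S\right) = \frac{1}{2} \cdot \frac{1}{12} \left(-1\right) - 2 \sqrt{-7 + S} \left(-14 + S\right) = - \frac{1}{24} - 2 \sqrt{-7 + S} \left(-14 + S\right)$)
$- \frac{496979}{-343148} - k{\left(549,447 \right)} = - \frac{496979}{-343148} - \left(- \frac{1}{24} + 2 \sqrt{-7 + 549} \left(14 - 549\right)\right) = \left(-496979\right) \left(- \frac{1}{343148}\right) - \left(- \frac{1}{24} + 2 \sqrt{542} \left(14 - 549\right)\right) = \frac{496979}{343148} - \left(- \frac{1}{24} + 2 \sqrt{542} \left(-535\right)\right) = \frac{496979}{343148} - \left(- \frac{1}{24} - 1070 \sqrt{542}\right) = \frac{496979}{343148} + \left(\frac{1}{24} + 1070 \sqrt{542}\right) = \frac{3067661}{2058888} + 1070 \sqrt{542}$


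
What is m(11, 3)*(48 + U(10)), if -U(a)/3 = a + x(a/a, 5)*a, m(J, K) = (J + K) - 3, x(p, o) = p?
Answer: -132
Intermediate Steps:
m(J, K) = -3 + J + K
U(a) = -6*a (U(a) = -3*(a + (a/a)*a) = -3*(a + 1*a) = -3*(a + a) = -6*a)
m(11, 3)*(48 + U(10)) = (-3 + 11 + 3)*(48 - 6*10) = 11*(48 - 60) = 11*(-12) = -132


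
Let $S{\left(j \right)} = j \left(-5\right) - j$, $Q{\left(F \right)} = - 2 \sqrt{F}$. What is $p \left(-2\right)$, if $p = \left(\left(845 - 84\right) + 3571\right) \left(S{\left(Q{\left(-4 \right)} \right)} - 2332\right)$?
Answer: $20204448 - 207936 i \approx 2.0204 \cdot 10^{7} - 2.0794 \cdot 10^{5} i$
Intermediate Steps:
$S{\left(j \right)} = - 6 j$ ($S{\left(j \right)} = - 5 j - j = - 6 j$)
$p = -10102224 + 103968 i$ ($p = \left(\left(845 - 84\right) + 3571\right) \left(- 6 \left(- 2 \sqrt{-4}\right) - 2332\right) = \left(761 + 3571\right) \left(- 6 \left(- 2 \cdot 2 i\right) - 2332\right) = 4332 \left(- 6 \left(- 4 i\right) - 2332\right) = 4332 \left(24 i - 2332\right) = 4332 \left(-2332 + 24 i\right) = -10102224 + 103968 i \approx -1.0102 \cdot 10^{7} + 1.0397 \cdot 10^{5} i$)
$p \left(-2\right) = \left(-10102224 + 103968 i\right) \left(-2\right) = 20204448 - 207936 i$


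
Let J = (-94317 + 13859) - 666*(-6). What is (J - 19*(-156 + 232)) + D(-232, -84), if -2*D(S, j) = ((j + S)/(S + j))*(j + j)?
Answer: -77822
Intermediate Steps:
D(S, j) = -j (D(S, j) = -(j + S)/(S + j)*(j + j)/2 = -(S + j)/(S + j)*2*j/2 = -2*j/2 = -j)
J = -76462 (J = -80458 + 3996 = -76462)
(J - 19*(-156 + 232)) + D(-232, -84) = (-76462 - 19*(-156 + 232)) - 1*(-84) = (-76462 - 19*76) + 84 = (-76462 - 1444) + 84 = -77906 + 84 = -77822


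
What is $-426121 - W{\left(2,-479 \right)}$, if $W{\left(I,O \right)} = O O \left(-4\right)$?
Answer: $491643$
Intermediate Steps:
$W{\left(I,O \right)} = - 4 O^{2}$ ($W{\left(I,O \right)} = O^{2} \left(-4\right) = - 4 O^{2}$)
$-426121 - W{\left(2,-479 \right)} = -426121 - - 4 \left(-479\right)^{2} = -426121 - \left(-4\right) 229441 = -426121 - -917764 = -426121 + 917764 = 491643$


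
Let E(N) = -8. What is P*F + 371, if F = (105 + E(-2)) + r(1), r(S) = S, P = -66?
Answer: -6097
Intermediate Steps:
F = 98 (F = (105 - 8) + 1 = 97 + 1 = 98)
P*F + 371 = -66*98 + 371 = -6468 + 371 = -6097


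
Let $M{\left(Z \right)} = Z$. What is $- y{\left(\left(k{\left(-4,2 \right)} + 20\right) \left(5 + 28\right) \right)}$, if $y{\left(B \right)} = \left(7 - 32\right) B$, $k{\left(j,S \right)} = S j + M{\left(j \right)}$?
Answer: $6600$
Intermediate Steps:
$k{\left(j,S \right)} = j + S j$ ($k{\left(j,S \right)} = S j + j = j + S j$)
$y{\left(B \right)} = - 25 B$ ($y{\left(B \right)} = \left(7 - 32\right) B = - 25 B$)
$- y{\left(\left(k{\left(-4,2 \right)} + 20\right) \left(5 + 28\right) \right)} = - \left(-25\right) \left(- 4 \left(1 + 2\right) + 20\right) \left(5 + 28\right) = - \left(-25\right) \left(\left(-4\right) 3 + 20\right) 33 = - \left(-25\right) \left(-12 + 20\right) 33 = - \left(-25\right) 8 \cdot 33 = - \left(-25\right) 264 = \left(-1\right) \left(-6600\right) = 6600$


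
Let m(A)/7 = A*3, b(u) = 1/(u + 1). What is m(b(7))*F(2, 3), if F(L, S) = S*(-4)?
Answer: -63/2 ≈ -31.500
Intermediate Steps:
F(L, S) = -4*S
b(u) = 1/(1 + u)
m(A) = 21*A (m(A) = 7*(A*3) = 7*(3*A) = 21*A)
m(b(7))*F(2, 3) = (21/(1 + 7))*(-4*3) = (21/8)*(-12) = -63/2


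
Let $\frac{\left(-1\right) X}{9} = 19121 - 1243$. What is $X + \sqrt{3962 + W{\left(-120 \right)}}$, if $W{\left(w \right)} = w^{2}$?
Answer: $-160902 + \sqrt{18362} \approx -1.6077 \cdot 10^{5}$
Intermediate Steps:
$X = -160902$ ($X = - 9 \left(19121 - 1243\right) = \left(-9\right) 17878 = -160902$)
$X + \sqrt{3962 + W{\left(-120 \right)}} = -160902 + \sqrt{3962 + \left(-120\right)^{2}} = -160902 + \sqrt{3962 + 14400} = -160902 + \sqrt{18362}$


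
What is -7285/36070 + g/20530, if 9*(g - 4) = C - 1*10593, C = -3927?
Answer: -62282911/222155130 ≈ -0.28036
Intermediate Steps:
g = -4828/3 (g = 4 + (-3927 - 1*10593)/9 = 4 + (-3927 - 10593)/9 = 4 + (⅑)*(-14520) = 4 - 4840/3 = -4828/3 ≈ -1609.3)
-7285/36070 + g/20530 = -7285/36070 - 4828/3/20530 = -7285*1/36070 - 4828/3*1/20530 = -1457/7214 - 2414/30795 = -62282911/222155130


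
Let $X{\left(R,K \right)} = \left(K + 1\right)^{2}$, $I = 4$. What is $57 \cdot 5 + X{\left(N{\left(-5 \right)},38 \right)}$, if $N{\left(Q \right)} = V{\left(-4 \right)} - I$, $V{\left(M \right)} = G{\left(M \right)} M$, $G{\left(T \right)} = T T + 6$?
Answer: $1806$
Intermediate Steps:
$G{\left(T \right)} = 6 + T^{2}$ ($G{\left(T \right)} = T^{2} + 6 = 6 + T^{2}$)
$V{\left(M \right)} = M \left(6 + M^{2}\right)$ ($V{\left(M \right)} = \left(6 + M^{2}\right) M = M \left(6 + M^{2}\right)$)
$N{\left(Q \right)} = -92$ ($N{\left(Q \right)} = - 4 \left(6 + \left(-4\right)^{2}\right) - 4 = - 4 \left(6 + 16\right) - 4 = \left(-4\right) 22 - 4 = -88 - 4 = -92$)
$X{\left(R,K \right)} = \left(1 + K\right)^{2}$
$57 \cdot 5 + X{\left(N{\left(-5 \right)},38 \right)} = 57 \cdot 5 + \left(1 + 38\right)^{2} = 285 + 39^{2} = 285 + 1521 = 1806$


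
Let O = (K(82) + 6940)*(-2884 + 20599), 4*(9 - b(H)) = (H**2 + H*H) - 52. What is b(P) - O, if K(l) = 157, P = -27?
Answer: -251447395/2 ≈ -1.2572e+8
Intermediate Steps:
b(H) = 22 - H**2/2 (b(H) = 9 - ((H**2 + H*H) - 52)/4 = 9 - ((H**2 + H**2) - 52)/4 = 9 - (2*H**2 - 52)/4 = 9 - (-52 + 2*H**2)/4 = 9 + (13 - H**2/2) = 22 - H**2/2)
O = 125723355 (O = (157 + 6940)*(-2884 + 20599) = 7097*17715 = 125723355)
b(P) - O = (22 - 1/2*(-27)**2) - 1*125723355 = (22 - 1/2*729) - 125723355 = (22 - 729/2) - 125723355 = -685/2 - 125723355 = -251447395/2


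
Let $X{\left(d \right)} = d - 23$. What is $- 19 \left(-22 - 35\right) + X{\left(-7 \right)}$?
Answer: $1053$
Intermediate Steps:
$X{\left(d \right)} = -23 + d$
$- 19 \left(-22 - 35\right) + X{\left(-7 \right)} = - 19 \left(-22 - 35\right) - 30 = \left(-19\right) \left(-57\right) - 30 = 1083 - 30 = 1053$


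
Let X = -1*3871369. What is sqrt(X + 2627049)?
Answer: 4*I*sqrt(77770) ≈ 1115.5*I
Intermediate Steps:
X = -3871369
sqrt(X + 2627049) = sqrt(-3871369 + 2627049) = sqrt(-1244320) = 4*I*sqrt(77770)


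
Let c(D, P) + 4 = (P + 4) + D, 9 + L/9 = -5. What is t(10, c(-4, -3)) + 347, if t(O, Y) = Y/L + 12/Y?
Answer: 43513/126 ≈ 345.34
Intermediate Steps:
L = -126 (L = -81 + 9*(-5) = -81 - 45 = -126)
c(D, P) = D + P (c(D, P) = -4 + ((P + 4) + D) = -4 + ((4 + P) + D) = -4 + (4 + D + P) = D + P)
t(O, Y) = 12/Y - Y/126 (t(O, Y) = Y/(-126) + 12/Y = Y*(-1/126) + 12/Y = -Y/126 + 12/Y = 12/Y - Y/126)
t(10, c(-4, -3)) + 347 = (12/(-4 - 3) - (-4 - 3)/126) + 347 = (12/(-7) - 1/126*(-7)) + 347 = (12*(-⅐) + 1/18) + 347 = (-12/7 + 1/18) + 347 = -209/126 + 347 = 43513/126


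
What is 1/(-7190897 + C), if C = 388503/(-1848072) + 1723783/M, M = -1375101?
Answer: -847095218424/6091375704848139721 ≈ -1.3906e-7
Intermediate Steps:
C = -1239968653393/847095218424 (C = 388503/(-1848072) + 1723783/(-1375101) = 388503*(-1/1848072) + 1723783*(-1/1375101) = -129501/616024 - 1723783/1375101 = -1239968653393/847095218424 ≈ -1.4638)
1/(-7190897 + C) = 1/(-7190897 - 1239968653393/847095218424) = 1/(-6091375704848139721/847095218424) = -847095218424/6091375704848139721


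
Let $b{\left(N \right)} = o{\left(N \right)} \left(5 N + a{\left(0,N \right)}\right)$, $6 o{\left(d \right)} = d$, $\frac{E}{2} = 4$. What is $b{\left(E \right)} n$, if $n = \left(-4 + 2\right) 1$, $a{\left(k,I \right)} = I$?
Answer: $-128$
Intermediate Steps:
$E = 8$ ($E = 2 \cdot 4 = 8$)
$o{\left(d \right)} = \frac{d}{6}$
$n = -2$ ($n = \left(-2\right) 1 = -2$)
$b{\left(N \right)} = N^{2}$ ($b{\left(N \right)} = \frac{N}{6} \left(5 N + N\right) = \frac{N}{6} \cdot 6 N = N^{2}$)
$b{\left(E \right)} n = 8^{2} \left(-2\right) = 64 \left(-2\right) = -128$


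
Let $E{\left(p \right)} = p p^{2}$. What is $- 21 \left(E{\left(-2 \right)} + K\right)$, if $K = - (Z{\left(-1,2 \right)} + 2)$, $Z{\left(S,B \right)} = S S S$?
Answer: $189$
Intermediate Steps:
$Z{\left(S,B \right)} = S^{3}$ ($Z{\left(S,B \right)} = S^{2} S = S^{3}$)
$E{\left(p \right)} = p^{3}$
$K = -1$ ($K = - (\left(-1\right)^{3} + 2) = - (-1 + 2) = \left(-1\right) 1 = -1$)
$- 21 \left(E{\left(-2 \right)} + K\right) = - 21 \left(\left(-2\right)^{3} - 1\right) = - 21 \left(-8 - 1\right) = \left(-21\right) \left(-9\right) = 189$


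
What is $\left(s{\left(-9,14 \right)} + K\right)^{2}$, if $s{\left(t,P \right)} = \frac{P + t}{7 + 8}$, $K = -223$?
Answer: $\frac{446224}{9} \approx 49580.0$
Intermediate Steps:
$s{\left(t,P \right)} = \frac{P}{15} + \frac{t}{15}$ ($s{\left(t,P \right)} = \frac{P + t}{15} = \left(P + t\right) \frac{1}{15} = \frac{P}{15} + \frac{t}{15}$)
$\left(s{\left(-9,14 \right)} + K\right)^{2} = \left(\left(\frac{1}{15} \cdot 14 + \frac{1}{15} \left(-9\right)\right) - 223\right)^{2} = \left(\left(\frac{14}{15} - \frac{3}{5}\right) - 223\right)^{2} = \left(\frac{1}{3} - 223\right)^{2} = \left(- \frac{668}{3}\right)^{2} = \frac{446224}{9}$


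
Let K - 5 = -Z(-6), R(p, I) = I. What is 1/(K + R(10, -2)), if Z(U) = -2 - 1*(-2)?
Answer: ⅓ ≈ 0.33333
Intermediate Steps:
Z(U) = 0 (Z(U) = -2 + 2 = 0)
K = 5 (K = 5 - 1*0 = 5 + 0 = 5)
1/(K + R(10, -2)) = 1/(5 - 2) = 1/3 = ⅓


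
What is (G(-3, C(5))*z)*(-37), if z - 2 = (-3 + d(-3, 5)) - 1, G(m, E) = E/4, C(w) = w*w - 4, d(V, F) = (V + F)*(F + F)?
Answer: -6993/2 ≈ -3496.5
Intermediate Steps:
d(V, F) = 2*F*(F + V) (d(V, F) = (F + V)*(2*F) = 2*F*(F + V))
C(w) = -4 + w² (C(w) = w² - 4 = -4 + w²)
G(m, E) = E/4 (G(m, E) = E*(¼) = E/4)
z = 18 (z = 2 + ((-3 + 2*5*(5 - 3)) - 1) = 2 + ((-3 + 2*5*2) - 1) = 2 + ((-3 + 20) - 1) = 2 + (17 - 1) = 2 + 16 = 18)
(G(-3, C(5))*z)*(-37) = (((-4 + 5²)/4)*18)*(-37) = (((-4 + 25)/4)*18)*(-37) = (((¼)*21)*18)*(-37) = ((21/4)*18)*(-37) = (189/2)*(-37) = -6993/2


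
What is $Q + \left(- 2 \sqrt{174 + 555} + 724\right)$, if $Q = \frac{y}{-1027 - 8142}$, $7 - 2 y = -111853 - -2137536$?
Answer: $\frac{7156068}{9169} \approx 780.46$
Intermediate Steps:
$y = -1012838$ ($y = \frac{7}{2} - \frac{-111853 - -2137536}{2} = \frac{7}{2} - \frac{-111853 + 2137536}{2} = \frac{7}{2} - \frac{2025683}{2} = -1012838$)
$Q = \frac{1012838}{9169}$ ($Q = - \frac{1012838}{-1027 - 8142} = - \frac{1012838}{-9169} = \left(-1012838\right) \left(- \frac{1}{9169}\right) = \frac{1012838}{9169} \approx 110.46$)
$Q + \left(- 2 \sqrt{174 + 555} + 724\right) = \frac{1012838}{9169} + \left(- 2 \sqrt{174 + 555} + 724\right) = \frac{1012838}{9169} + \left(- 2 \sqrt{729} + 724\right) = \frac{1012838}{9169} + \left(\left(-2\right) 27 + 724\right) = \frac{1012838}{9169} + \left(-54 + 724\right) = \frac{1012838}{9169} + 670 = \frac{7156068}{9169}$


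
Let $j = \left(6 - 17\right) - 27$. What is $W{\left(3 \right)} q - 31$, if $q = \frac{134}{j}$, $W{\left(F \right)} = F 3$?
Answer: $- \frac{1192}{19} \approx -62.737$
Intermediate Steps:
$j = -38$ ($j = -11 - 27 = -38$)
$W{\left(F \right)} = 3 F$
$q = - \frac{67}{19}$ ($q = \frac{134}{-38} = 134 \left(- \frac{1}{38}\right) = - \frac{67}{19} \approx -3.5263$)
$W{\left(3 \right)} q - 31 = 3 \cdot 3 \left(- \frac{67}{19}\right) - 31 = 9 \left(- \frac{67}{19}\right) - 31 = - \frac{603}{19} - 31 = - \frac{1192}{19}$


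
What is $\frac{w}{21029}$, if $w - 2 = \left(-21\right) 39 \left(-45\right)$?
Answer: $\frac{36857}{21029} \approx 1.7527$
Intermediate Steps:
$w = 36857$ ($w = 2 + \left(-21\right) 39 \left(-45\right) = 2 - -36855 = 2 + 36855 = 36857$)
$\frac{w}{21029} = \frac{36857}{21029}$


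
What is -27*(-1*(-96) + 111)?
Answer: -5589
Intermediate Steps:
-27*(-1*(-96) + 111) = -27*(96 + 111) = -27*207 = -5589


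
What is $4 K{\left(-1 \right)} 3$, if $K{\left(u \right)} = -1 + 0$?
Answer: $-12$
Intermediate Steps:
$K{\left(u \right)} = -1$
$4 K{\left(-1 \right)} 3 = 4 \left(-1\right) 3 = \left(-4\right) 3 = -12$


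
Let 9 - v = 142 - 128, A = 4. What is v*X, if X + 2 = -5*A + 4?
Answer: 90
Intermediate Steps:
v = -5 (v = 9 - (142 - 128) = 9 - 1*14 = 9 - 14 = -5)
X = -18 (X = -2 + (-5*4 + 4) = -2 + (-20 + 4) = -2 - 16 = -18)
v*X = -5*(-18) = 90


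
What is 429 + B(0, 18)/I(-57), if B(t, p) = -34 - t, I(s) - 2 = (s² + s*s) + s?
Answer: 162589/379 ≈ 428.99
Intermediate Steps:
I(s) = 2 + s + 2*s² (I(s) = 2 + ((s² + s*s) + s) = 2 + ((s² + s²) + s) = 2 + (2*s² + s) = 2 + (s + 2*s²) = 2 + s + 2*s²)
429 + B(0, 18)/I(-57) = 429 + (-34 - 1*0)/(2 - 57 + 2*(-57)²) = 429 + (-34 + 0)/(2 - 57 + 2*3249) = 429 - 34/(2 - 57 + 6498) = 429 - 34/6443 = 429 - 34*1/6443 = 429 - 2/379 = 162589/379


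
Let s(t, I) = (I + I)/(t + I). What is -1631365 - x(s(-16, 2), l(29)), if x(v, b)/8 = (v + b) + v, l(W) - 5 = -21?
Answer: -11418627/7 ≈ -1.6312e+6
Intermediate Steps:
s(t, I) = 2*I/(I + t) (s(t, I) = (2*I)/(I + t) = 2*I/(I + t))
l(W) = -16 (l(W) = 5 - 21 = -16)
x(v, b) = 8*b + 16*v (x(v, b) = 8*((v + b) + v) = 8*((b + v) + v) = 8*(b + 2*v) = 8*b + 16*v)
-1631365 - x(s(-16, 2), l(29)) = -1631365 - (8*(-16) + 16*(2*2/(2 - 16))) = -1631365 - (-128 + 16*(2*2/(-14))) = -1631365 - (-128 + 16*(2*2*(-1/14))) = -1631365 - (-128 + 16*(-2/7)) = -1631365 - (-128 - 32/7) = -1631365 - 1*(-928/7) = -1631365 + 928/7 = -11418627/7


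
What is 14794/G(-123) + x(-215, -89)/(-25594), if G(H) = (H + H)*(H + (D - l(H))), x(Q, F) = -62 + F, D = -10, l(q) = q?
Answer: 47376137/7870155 ≈ 6.0197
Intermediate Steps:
G(H) = -20*H (G(H) = (H + H)*(H + (-10 - H)) = (2*H)*(-10) = -20*H)
14794/G(-123) + x(-215, -89)/(-25594) = 14794/((-20*(-123))) + (-62 - 89)/(-25594) = 14794/2460 - 151*(-1/25594) = 14794*(1/2460) + 151/25594 = 7397/1230 + 151/25594 = 47376137/7870155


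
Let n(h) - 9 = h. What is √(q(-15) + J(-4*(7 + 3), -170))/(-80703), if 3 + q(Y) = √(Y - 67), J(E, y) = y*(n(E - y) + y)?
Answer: -√(5267 + I*√82)/80703 ≈ -0.00089927 - 7.7305e-7*I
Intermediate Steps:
n(h) = 9 + h
J(E, y) = y*(9 + E) (J(E, y) = y*((9 + (E - y)) + y) = y*((9 + E - y) + y) = y*(9 + E))
q(Y) = -3 + √(-67 + Y) (q(Y) = -3 + √(Y - 67) = -3 + √(-67 + Y))
√(q(-15) + J(-4*(7 + 3), -170))/(-80703) = √((-3 + √(-67 - 15)) - 170*(9 - 4*(7 + 3)))/(-80703) = √((-3 + √(-82)) - 170*(9 - 4*10))*(-1/80703) = √((-3 + I*√82) - 170*(9 - 40))*(-1/80703) = √((-3 + I*√82) - 170*(-31))*(-1/80703) = √((-3 + I*√82) + 5270)*(-1/80703) = √(5267 + I*√82)*(-1/80703) = -√(5267 + I*√82)/80703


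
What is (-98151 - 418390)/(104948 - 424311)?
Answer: 516541/319363 ≈ 1.6174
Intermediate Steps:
(-98151 - 418390)/(104948 - 424311) = -516541/(-319363) = -516541*(-1/319363) = 516541/319363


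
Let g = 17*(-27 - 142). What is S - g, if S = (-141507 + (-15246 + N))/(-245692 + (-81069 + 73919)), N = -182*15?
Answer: 726574549/252842 ≈ 2873.6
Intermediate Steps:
N = -2730
g = -2873 (g = 17*(-169) = -2873)
S = 159483/252842 (S = (-141507 + (-15246 - 2730))/(-245692 + (-81069 + 73919)) = (-141507 - 17976)/(-245692 - 7150) = -159483/(-252842) = -159483*(-1/252842) = 159483/252842 ≈ 0.63076)
S - g = 159483/252842 - 1*(-2873) = 159483/252842 + 2873 = 726574549/252842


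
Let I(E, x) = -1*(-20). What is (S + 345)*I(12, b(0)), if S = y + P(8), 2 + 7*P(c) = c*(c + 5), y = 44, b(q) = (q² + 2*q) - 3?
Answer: 56500/7 ≈ 8071.4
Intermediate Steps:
b(q) = -3 + q² + 2*q
I(E, x) = 20
P(c) = -2/7 + c*(5 + c)/7 (P(c) = -2/7 + (c*(c + 5))/7 = -2/7 + (c*(5 + c))/7 = -2/7 + c*(5 + c)/7)
S = 410/7 (S = 44 + (-2/7 + (⅐)*8² + (5/7)*8) = 44 + (-2/7 + (⅐)*64 + 40/7) = 44 + (-2/7 + 64/7 + 40/7) = 44 + 102/7 = 410/7 ≈ 58.571)
(S + 345)*I(12, b(0)) = (410/7 + 345)*20 = (2825/7)*20 = 56500/7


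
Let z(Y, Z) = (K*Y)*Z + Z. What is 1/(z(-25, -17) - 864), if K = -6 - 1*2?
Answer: -1/4281 ≈ -0.00023359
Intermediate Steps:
K = -8 (K = -6 - 2 = -8)
z(Y, Z) = Z - 8*Y*Z (z(Y, Z) = (-8*Y)*Z + Z = -8*Y*Z + Z = Z - 8*Y*Z)
1/(z(-25, -17) - 864) = 1/(-17*(1 - 8*(-25)) - 864) = 1/(-17*(1 + 200) - 864) = 1/(-17*201 - 864) = 1/(-3417 - 864) = 1/(-4281) = -1/4281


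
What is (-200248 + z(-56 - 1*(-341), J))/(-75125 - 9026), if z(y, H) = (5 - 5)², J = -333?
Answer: 200248/84151 ≈ 2.3796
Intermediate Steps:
z(y, H) = 0 (z(y, H) = 0² = 0)
(-200248 + z(-56 - 1*(-341), J))/(-75125 - 9026) = (-200248 + 0)/(-75125 - 9026) = -200248/(-84151) = -200248*(-1/84151) = 200248/84151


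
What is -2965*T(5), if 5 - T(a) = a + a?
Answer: 14825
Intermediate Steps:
T(a) = 5 - 2*a (T(a) = 5 - (a + a) = 5 - 2*a)
-2965*T(5) = -2965*(5 - 2*5) = -2965*(5 - 10) = -2965*(-5) = 14825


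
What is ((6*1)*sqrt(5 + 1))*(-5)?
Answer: -30*sqrt(6) ≈ -73.485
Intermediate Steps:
((6*1)*sqrt(5 + 1))*(-5) = (6*sqrt(6))*(-5) = -30*sqrt(6)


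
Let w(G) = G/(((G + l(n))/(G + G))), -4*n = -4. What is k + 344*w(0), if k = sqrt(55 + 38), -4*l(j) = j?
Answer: sqrt(93) ≈ 9.6436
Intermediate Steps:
n = 1 (n = -1/4*(-4) = 1)
l(j) = -j/4
k = sqrt(93) ≈ 9.6436
w(G) = 2*G**2/(-1/4 + G) (w(G) = G/(((G - 1/4*1)/(G + G))) = G/(((G - 1/4)/((2*G)))) = G/(((-1/4 + G)*(1/(2*G)))) = G/(((-1/4 + G)/(2*G))) = G*(2*G/(-1/4 + G)) = 2*G**2/(-1/4 + G))
k + 344*w(0) = sqrt(93) + 344*(8*0**2/(-1 + 4*0)) = sqrt(93) + 344*(8*0/(-1 + 0)) = sqrt(93) + 344*(8*0/(-1)) = sqrt(93) + 344*(8*0*(-1)) = sqrt(93) + 344*0 = sqrt(93) + 0 = sqrt(93)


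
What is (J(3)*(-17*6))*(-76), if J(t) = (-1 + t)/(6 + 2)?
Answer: 1938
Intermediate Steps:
J(t) = -⅛ + t/8 (J(t) = (-1 + t)/8 = (-1 + t)*(⅛) = -⅛ + t/8)
(J(3)*(-17*6))*(-76) = ((-⅛ + (⅛)*3)*(-17*6))*(-76) = ((-⅛ + 3/8)*(-102))*(-76) = ((¼)*(-102))*(-76) = -51/2*(-76) = 1938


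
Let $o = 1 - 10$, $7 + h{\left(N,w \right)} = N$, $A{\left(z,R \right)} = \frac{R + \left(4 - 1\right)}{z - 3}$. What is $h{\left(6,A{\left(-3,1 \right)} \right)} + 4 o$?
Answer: $-37$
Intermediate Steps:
$A{\left(z,R \right)} = \frac{3 + R}{-3 + z}$ ($A{\left(z,R \right)} = \frac{R + 3}{-3 + z} = \frac{3 + R}{-3 + z}$)
$h{\left(N,w \right)} = -7 + N$
$o = -9$ ($o = 1 - 10 = -9$)
$h{\left(6,A{\left(-3,1 \right)} \right)} + 4 o = \left(-7 + 6\right) + 4 \left(-9\right) = -1 - 36 = -37$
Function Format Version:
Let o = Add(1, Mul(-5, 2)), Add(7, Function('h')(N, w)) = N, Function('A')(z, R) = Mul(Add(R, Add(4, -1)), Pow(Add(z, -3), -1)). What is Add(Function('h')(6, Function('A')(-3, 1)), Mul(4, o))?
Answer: -37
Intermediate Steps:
Function('A')(z, R) = Mul(Pow(Add(-3, z), -1), Add(3, R)) (Function('A')(z, R) = Mul(Add(R, 3), Pow(Add(-3, z), -1)) = Mul(Add(3, R), Pow(Add(-3, z), -1)) = Mul(Pow(Add(-3, z), -1), Add(3, R)))
Function('h')(N, w) = Add(-7, N)
o = -9 (o = Add(1, -10) = -9)
Add(Function('h')(6, Function('A')(-3, 1)), Mul(4, o)) = Add(Add(-7, 6), Mul(4, -9)) = Add(-1, -36) = -37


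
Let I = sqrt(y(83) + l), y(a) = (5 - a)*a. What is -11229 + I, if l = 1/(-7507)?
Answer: -11229 + I*sqrt(364842594733)/7507 ≈ -11229.0 + 80.461*I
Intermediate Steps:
y(a) = a*(5 - a)
l = -1/7507 ≈ -0.00013321
I = I*sqrt(364842594733)/7507 (I = sqrt(83*(5 - 1*83) - 1/7507) = sqrt(83*(5 - 83) - 1/7507) = sqrt(83*(-78) - 1/7507) = sqrt(-6474 - 1/7507) = sqrt(-48600319/7507) = I*sqrt(364842594733)/7507 ≈ 80.461*I)
-11229 + I = -11229 + I*sqrt(364842594733)/7507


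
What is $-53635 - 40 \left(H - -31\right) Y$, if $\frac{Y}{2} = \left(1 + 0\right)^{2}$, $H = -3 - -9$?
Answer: $-56595$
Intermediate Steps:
$H = 6$ ($H = -3 + 9 = 6$)
$Y = 2$ ($Y = 2 \left(1 + 0\right)^{2} = 2 \cdot 1^{2} = 2 \cdot 1 = 2$)
$-53635 - 40 \left(H - -31\right) Y = -53635 - 40 \left(6 - -31\right) 2 = -53635 - 40 \left(6 + 31\right) 2 = -53635 - 40 \cdot 37 \cdot 2 = -53635 - 1480 \cdot 2 = -53635 - 2960 = -56595$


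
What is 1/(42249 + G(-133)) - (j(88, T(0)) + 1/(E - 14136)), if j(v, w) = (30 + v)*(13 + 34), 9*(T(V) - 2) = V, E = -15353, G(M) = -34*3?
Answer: -6892972937482/1242872883 ≈ -5546.0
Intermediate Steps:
G(M) = -102
T(V) = 2 + V/9
j(v, w) = 1410 + 47*v (j(v, w) = (30 + v)*47 = 1410 + 47*v)
1/(42249 + G(-133)) - (j(88, T(0)) + 1/(E - 14136)) = 1/(42249 - 102) - ((1410 + 47*88) + 1/(-15353 - 14136)) = 1/42147 - ((1410 + 4136) + 1/(-29489)) = 1/42147 - (5546 - 1/29489) = 1/42147 - 1*163545993/29489 = 1/42147 - 163545993/29489 = -6892972937482/1242872883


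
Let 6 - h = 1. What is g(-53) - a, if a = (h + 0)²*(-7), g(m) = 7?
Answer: 182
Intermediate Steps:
h = 5 (h = 6 - 1*1 = 6 - 1 = 5)
a = -175 (a = (5 + 0)²*(-7) = 5²*(-7) = 25*(-7) = -175)
g(-53) - a = 7 - 1*(-175) = 7 + 175 = 182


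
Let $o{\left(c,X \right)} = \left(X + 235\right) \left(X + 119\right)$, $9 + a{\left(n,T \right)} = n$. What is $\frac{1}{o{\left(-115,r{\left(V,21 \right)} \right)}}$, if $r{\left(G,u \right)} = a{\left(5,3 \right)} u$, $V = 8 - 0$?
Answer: $\frac{1}{5285} \approx 0.00018921$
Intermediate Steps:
$V = 8$ ($V = 8 + 0 = 8$)
$a{\left(n,T \right)} = -9 + n$
$r{\left(G,u \right)} = - 4 u$ ($r{\left(G,u \right)} = \left(-9 + 5\right) u = - 4 u$)
$o{\left(c,X \right)} = \left(119 + X\right) \left(235 + X\right)$ ($o{\left(c,X \right)} = \left(235 + X\right) \left(119 + X\right) = \left(119 + X\right) \left(235 + X\right)$)
$\frac{1}{o{\left(-115,r{\left(V,21 \right)} \right)}} = \frac{1}{27965 + \left(\left(-4\right) 21\right)^{2} + 354 \left(\left(-4\right) 21\right)} = \frac{1}{27965 + \left(-84\right)^{2} + 354 \left(-84\right)} = \frac{1}{27965 + 7056 - 29736} = \frac{1}{5285}$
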